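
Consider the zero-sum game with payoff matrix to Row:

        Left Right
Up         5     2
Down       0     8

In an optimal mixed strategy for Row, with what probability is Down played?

Row minima: Up → 2, Down → 0; maximin = 2.
Column maxima: Left → 5, Right → 8; minimax = 5.
2 ≠ 5, so there is no saddle point; optimal play is mixed.
Let Row play Up with probability p. Expected payoff against Left: 5p + 0(1−p) = 5p; against Right: 2p + 8(1−p) = −6p + 8.
Setting these equal: 5p = −6p + 8 ⇒ 11p = 8 ⇒ p = 8/11, and the value is (5)·(8/11) = 40/11.
For Column: with q = P(Left), equating Up's and Down's payoffs gives 3q + 2 = −8q + 8 ⇒ q = 6/11.

3/11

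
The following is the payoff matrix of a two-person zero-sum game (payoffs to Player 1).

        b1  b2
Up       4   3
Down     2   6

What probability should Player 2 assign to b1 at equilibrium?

3/5

Row minima: Up → 3, Down → 2; maximin = 3.
Column maxima: b1 → 4, b2 → 6; minimax = 4.
3 ≠ 4, so there is no saddle point; optimal play is mixed.
Let Player 1 play Up with probability p. Expected payoff against b1: 4p + 2(1−p) = 2p + 2; against b2: 3p + 6(1−p) = −3p + 6.
Setting these equal: 2p + 2 = −3p + 6 ⇒ 5p = 4 ⇒ p = 4/5, and the value is (2)·(4/5) + 2 = 18/5.
For Player 2: with q = P(b1), equating Up's and Down's payoffs gives q + 3 = −4q + 6 ⇒ q = 3/5.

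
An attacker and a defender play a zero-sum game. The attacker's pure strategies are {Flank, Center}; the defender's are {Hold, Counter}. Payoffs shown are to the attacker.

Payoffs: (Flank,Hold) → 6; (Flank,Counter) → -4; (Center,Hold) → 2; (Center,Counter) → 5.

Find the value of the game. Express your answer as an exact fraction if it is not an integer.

38/13

Row minima: Flank → -4, Center → 2; maximin = 2.
Column maxima: Hold → 6, Counter → 5; minimax = 5.
2 ≠ 5, so there is no saddle point; optimal play is mixed.
Let the attacker play Flank with probability p. Expected payoff against Hold: 6p + 2(1−p) = 4p + 2; against Counter: (-4)p + 5(1−p) = −9p + 5.
Setting these equal: 4p + 2 = −9p + 5 ⇒ 13p = 3 ⇒ p = 3/13, and the value is (4)·(3/13) + 2 = 38/13.
For the defender: with q = P(Hold), equating Flank's and Center's payoffs gives 10q − 4 = −3q + 5 ⇒ q = 9/13.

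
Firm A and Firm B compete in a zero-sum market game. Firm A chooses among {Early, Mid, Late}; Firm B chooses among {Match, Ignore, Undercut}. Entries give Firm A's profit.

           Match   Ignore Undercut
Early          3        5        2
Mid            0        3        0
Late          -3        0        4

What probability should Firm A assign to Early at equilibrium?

7/8

Row minima: Early → 2, Mid → 0, Late → -3; maximin = 2.
Column maxima: Match → 3, Ignore → 5, Undercut → 4; minimax = 3.
2 ≠ 3, so there is no saddle point; optimal play is mixed.
Mid is strictly dominated by Early, so Firm A never plays it.
Ignore is strictly dominated by Match (it gives Firm A strictly more in every row), so Firm B never plays it.
On the remaining 2×2 (Early, Late vs Match, Undercut):
Let Firm A play Early with probability p. Expected payoff against Match: 3p + (-3)(1−p) = 6p − 3; against Undercut: 2p + 4(1−p) = −2p + 4.
Setting these equal: 6p − 3 = −2p + 4 ⇒ 8p = 7 ⇒ p = 7/8, and the value is (6)·(7/8) − 3 = 9/4.
For Firm B: with q = P(Match), equating Early's and Late's payoffs gives q + 2 = −7q + 4 ⇒ q = 1/4.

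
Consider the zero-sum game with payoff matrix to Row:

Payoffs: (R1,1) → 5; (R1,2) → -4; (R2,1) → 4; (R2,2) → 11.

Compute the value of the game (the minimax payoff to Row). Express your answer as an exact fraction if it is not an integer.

Row minima: R1 → -4, R2 → 4; maximin = 4.
Column maxima: 1 → 5, 2 → 11; minimax = 5.
4 ≠ 5, so there is no saddle point; optimal play is mixed.
Let Row play R1 with probability p. Expected payoff against 1: 5p + 4(1−p) = p + 4; against 2: (-4)p + 11(1−p) = −15p + 11.
Setting these equal: p + 4 = −15p + 11 ⇒ 16p = 7 ⇒ p = 7/16, and the value is (1)·(7/16) + 4 = 71/16.
For Column: with q = P(1), equating R1's and R2's payoffs gives 9q − 4 = −7q + 11 ⇒ q = 15/16.

71/16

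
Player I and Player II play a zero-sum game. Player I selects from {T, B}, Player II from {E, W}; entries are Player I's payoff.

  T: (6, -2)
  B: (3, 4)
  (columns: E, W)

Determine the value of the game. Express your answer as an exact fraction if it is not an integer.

Row minima: T → -2, B → 3; maximin = 3.
Column maxima: E → 6, W → 4; minimax = 4.
3 ≠ 4, so there is no saddle point; optimal play is mixed.
Let Player I play T with probability p. Expected payoff against E: 6p + 3(1−p) = 3p + 3; against W: (-2)p + 4(1−p) = −6p + 4.
Setting these equal: 3p + 3 = −6p + 4 ⇒ 9p = 1 ⇒ p = 1/9, and the value is (3)·(1/9) + 3 = 10/3.
For Player II: with q = P(E), equating T's and B's payoffs gives 8q − 2 = −q + 4 ⇒ q = 2/3.

10/3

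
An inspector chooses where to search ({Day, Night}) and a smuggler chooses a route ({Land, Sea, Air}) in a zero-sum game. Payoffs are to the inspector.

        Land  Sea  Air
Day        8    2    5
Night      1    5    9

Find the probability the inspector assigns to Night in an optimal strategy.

3/5

Row minima: Day → 2, Night → 1; maximin = 2.
Column maxima: Land → 8, Sea → 5, Air → 9; minimax = 5.
2 ≠ 5, so there is no saddle point; optimal play is mixed.
Air is strictly dominated by Sea (it gives the inspector strictly more in every row), so the smuggler never plays it.
On the remaining 2×2 (Day, Night vs Land, Sea):
Let the inspector play Day with probability p. Expected payoff against Land: 8p + 1(1−p) = 7p + 1; against Sea: 2p + 5(1−p) = −3p + 5.
Setting these equal: 7p + 1 = −3p + 5 ⇒ 10p = 4 ⇒ p = 2/5, and the value is (7)·(2/5) + 1 = 19/5.
For the smuggler: with q = P(Land), equating Day's and Night's payoffs gives 6q + 2 = −4q + 5 ⇒ q = 3/10.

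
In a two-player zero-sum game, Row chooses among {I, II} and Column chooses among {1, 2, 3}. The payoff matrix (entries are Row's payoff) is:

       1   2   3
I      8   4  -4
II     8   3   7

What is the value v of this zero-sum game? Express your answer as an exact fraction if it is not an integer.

Row minima: I → -4, II → 3; maximin = 3.
Column maxima: 1 → 8, 2 → 4, 3 → 7; minimax = 4.
3 ≠ 4, so there is no saddle point; optimal play is mixed.
1 is strictly dominated by 2 (it gives Row strictly more in every row), so Column never plays it.
On the remaining 2×2 (I, II vs 2, 3):
Let Row play I with probability p. Expected payoff against 2: 4p + 3(1−p) = p + 3; against 3: (-4)p + 7(1−p) = −11p + 7.
Setting these equal: p + 3 = −11p + 7 ⇒ 12p = 4 ⇒ p = 1/3, and the value is (1)·(1/3) + 3 = 10/3.
For Column: with q = P(2), equating I's and II's payoffs gives 8q − 4 = −4q + 7 ⇒ q = 11/12.

10/3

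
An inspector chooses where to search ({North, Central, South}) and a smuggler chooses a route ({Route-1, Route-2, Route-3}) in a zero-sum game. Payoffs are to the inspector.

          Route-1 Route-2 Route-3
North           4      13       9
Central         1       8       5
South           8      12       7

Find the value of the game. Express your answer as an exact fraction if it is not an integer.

22/3

Row minima: North → 4, Central → 1, South → 7; maximin = 7.
Column maxima: Route-1 → 8, Route-2 → 13, Route-3 → 9; minimax = 8.
7 ≠ 8, so there is no saddle point; optimal play is mixed.
Central is strictly dominated by North, so the inspector never plays it.
Route-2 is strictly dominated by Route-1 (it gives the inspector strictly more in every row), so the smuggler never plays it.
On the remaining 2×2 (North, South vs Route-1, Route-3):
Let the inspector play North with probability p. Expected payoff against Route-1: 4p + 8(1−p) = −4p + 8; against Route-3: 9p + 7(1−p) = 2p + 7.
Setting these equal: −4p + 8 = 2p + 7 ⇒ −6p = -1 ⇒ p = 1/6, and the value is (-4)·(1/6) + 8 = 22/3.
For the smuggler: with q = P(Route-1), equating North's and South's payoffs gives −5q + 9 = q + 7 ⇒ q = 1/3.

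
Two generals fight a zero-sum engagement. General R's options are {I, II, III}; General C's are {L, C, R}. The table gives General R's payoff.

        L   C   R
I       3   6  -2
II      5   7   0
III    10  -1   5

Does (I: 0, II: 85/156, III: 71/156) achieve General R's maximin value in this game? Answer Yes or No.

Against L this mix gives (85/156)·5 + (71/156)·10 = 1135/156.
Against C this mix gives (85/156)·7 + (71/156)·(-1) = 131/39.
Against R this mix gives (85/156)·0 + (71/156)·5 = 355/156.
General C will play R, holding General R to 355/156. Shifting weight toward the row that does better against R would raise this floor (the equalizing mix achieves 35/13 against both R and C), so the proposed strategy is not optimal.

No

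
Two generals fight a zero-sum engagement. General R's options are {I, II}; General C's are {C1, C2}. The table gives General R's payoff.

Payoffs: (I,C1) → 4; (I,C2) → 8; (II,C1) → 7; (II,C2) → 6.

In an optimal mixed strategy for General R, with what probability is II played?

4/5

Row minima: I → 4, II → 6; maximin = 6.
Column maxima: C1 → 7, C2 → 8; minimax = 7.
6 ≠ 7, so there is no saddle point; optimal play is mixed.
Let General R play I with probability p. Expected payoff against C1: 4p + 7(1−p) = −3p + 7; against C2: 8p + 6(1−p) = 2p + 6.
Setting these equal: −3p + 7 = 2p + 6 ⇒ −5p = -1 ⇒ p = 1/5, and the value is (-3)·(1/5) + 7 = 32/5.
For General C: with q = P(C1), equating I's and II's payoffs gives −4q + 8 = q + 6 ⇒ q = 2/5.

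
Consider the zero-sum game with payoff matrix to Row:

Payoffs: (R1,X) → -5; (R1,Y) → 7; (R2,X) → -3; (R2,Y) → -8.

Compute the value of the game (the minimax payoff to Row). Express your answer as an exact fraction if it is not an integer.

-61/17

Row minima: R1 → -5, R2 → -8; maximin = -5.
Column maxima: X → -3, Y → 7; minimax = -3.
-5 ≠ -3, so there is no saddle point; optimal play is mixed.
Let Row play R1 with probability p. Expected payoff against X: (-5)p + (-3)(1−p) = −2p − 3; against Y: 7p + (-8)(1−p) = 15p − 8.
Setting these equal: −2p − 3 = 15p − 8 ⇒ −17p = -5 ⇒ p = 5/17, and the value is (-2)·(5/17) − 3 = -61/17.
For Column: with q = P(X), equating R1's and R2's payoffs gives −12q + 7 = 5q − 8 ⇒ q = 15/17.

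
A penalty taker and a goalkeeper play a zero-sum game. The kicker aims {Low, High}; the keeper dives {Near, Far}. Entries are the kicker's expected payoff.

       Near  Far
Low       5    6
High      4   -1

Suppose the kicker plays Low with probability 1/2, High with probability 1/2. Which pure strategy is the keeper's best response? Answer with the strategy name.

If the keeper plays Near, the kicker's expected payoff is (1/2)·5 + (1/2)·4 = 9/2.
If the keeper plays Far, the kicker's expected payoff is (1/2)·6 + (1/2)·(-1) = 5/2.
The keeper minimizes the kicker's payoff; the smallest is 5/2, so the best response is Far.

Far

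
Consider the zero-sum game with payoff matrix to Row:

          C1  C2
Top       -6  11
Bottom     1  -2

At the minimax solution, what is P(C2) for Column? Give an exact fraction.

Row minima: Top → -6, Bottom → -2; maximin = -2.
Column maxima: C1 → 1, C2 → 11; minimax = 1.
-2 ≠ 1, so there is no saddle point; optimal play is mixed.
Let Row play Top with probability p. Expected payoff against C1: (-6)p + 1(1−p) = −7p + 1; against C2: 11p + (-2)(1−p) = 13p − 2.
Setting these equal: −7p + 1 = 13p − 2 ⇒ −20p = -3 ⇒ p = 3/20, and the value is (-7)·(3/20) + 1 = -1/20.
For Column: with q = P(C1), equating Top's and Bottom's payoffs gives −17q + 11 = 3q − 2 ⇒ q = 13/20.

7/20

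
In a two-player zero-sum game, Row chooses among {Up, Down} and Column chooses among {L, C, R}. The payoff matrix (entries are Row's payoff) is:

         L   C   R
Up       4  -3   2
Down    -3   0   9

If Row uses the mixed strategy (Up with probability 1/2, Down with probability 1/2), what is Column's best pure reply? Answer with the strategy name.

C

If Column plays L, Row's expected payoff is (1/2)·4 + (1/2)·(-3) = 1/2.
If Column plays C, Row's expected payoff is (1/2)·(-3) + (1/2)·0 = -3/2.
If Column plays R, Row's expected payoff is (1/2)·2 + (1/2)·9 = 11/2.
Column minimizes Row's payoff; the smallest is -3/2, so the best response is C.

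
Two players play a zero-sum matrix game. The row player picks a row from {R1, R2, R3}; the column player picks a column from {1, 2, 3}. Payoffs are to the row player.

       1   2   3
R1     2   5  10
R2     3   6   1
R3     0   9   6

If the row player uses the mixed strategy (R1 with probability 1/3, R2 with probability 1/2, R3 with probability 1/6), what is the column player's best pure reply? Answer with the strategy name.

1

If the column player plays 1, the row player's expected payoff is (1/3)·2 + (1/2)·3 + (1/6)·0 = 13/6.
If the column player plays 2, the row player's expected payoff is (1/3)·5 + (1/2)·6 + (1/6)·9 = 37/6.
If the column player plays 3, the row player's expected payoff is (1/3)·10 + (1/2)·1 + (1/6)·6 = 29/6.
The column player minimizes the row player's payoff; the smallest is 13/6, so the best response is 1.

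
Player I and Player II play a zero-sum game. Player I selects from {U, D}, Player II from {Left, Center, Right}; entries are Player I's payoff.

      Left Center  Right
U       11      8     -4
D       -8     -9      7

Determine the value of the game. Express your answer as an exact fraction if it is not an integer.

Row minima: U → -4, D → -9; maximin = -4.
Column maxima: Left → 11, Center → 8, Right → 7; minimax = 7.
-4 ≠ 7, so there is no saddle point; optimal play is mixed.
Left is strictly dominated by Center (it gives Player I strictly more in every row), so Player II never plays it.
On the remaining 2×2 (U, D vs Center, Right):
Let Player I play U with probability p. Expected payoff against Center: 8p + (-9)(1−p) = 17p − 9; against Right: (-4)p + 7(1−p) = −11p + 7.
Setting these equal: 17p − 9 = −11p + 7 ⇒ 28p = 16 ⇒ p = 4/7, and the value is (17)·(4/7) − 9 = 5/7.
For Player II: with q = P(Center), equating U's and D's payoffs gives 12q − 4 = −16q + 7 ⇒ q = 11/28.

5/7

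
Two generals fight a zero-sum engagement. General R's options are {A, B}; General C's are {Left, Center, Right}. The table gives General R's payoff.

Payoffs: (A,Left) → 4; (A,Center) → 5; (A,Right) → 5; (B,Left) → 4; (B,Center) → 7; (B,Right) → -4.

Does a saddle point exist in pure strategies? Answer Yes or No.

Yes

Row minima: A → 4, B → -4; maximin = 4.
Column maxima: Left → 4, Center → 7, Right → 5; minimax = 4.
maximin = minimax = 4, so a saddle point exists.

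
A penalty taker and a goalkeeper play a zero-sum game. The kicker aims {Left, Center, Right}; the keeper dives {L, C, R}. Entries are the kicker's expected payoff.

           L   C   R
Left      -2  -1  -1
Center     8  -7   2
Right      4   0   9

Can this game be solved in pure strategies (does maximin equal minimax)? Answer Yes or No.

Row minima: Left → -2, Center → -7, Right → 0; maximin = 0.
Column maxima: L → 8, C → 0, R → 9; minimax = 0.
maximin = minimax = 0, so a saddle point exists.

Yes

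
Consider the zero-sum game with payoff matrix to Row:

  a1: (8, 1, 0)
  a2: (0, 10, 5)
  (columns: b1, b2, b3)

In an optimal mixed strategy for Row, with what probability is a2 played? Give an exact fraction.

8/13

Row minima: a1 → 0, a2 → 0; maximin = 0.
Column maxima: b1 → 8, b2 → 10, b3 → 5; minimax = 5.
0 ≠ 5, so there is no saddle point; optimal play is mixed.
b2 is strictly dominated by b3 (it gives Row strictly more in every row), so Column never plays it.
On the remaining 2×2 (a1, a2 vs b1, b3):
Let Row play a1 with probability p. Expected payoff against b1: 8p + 0(1−p) = 8p; against b3: 0p + 5(1−p) = −5p + 5.
Setting these equal: 8p = −5p + 5 ⇒ 13p = 5 ⇒ p = 5/13, and the value is (8)·(5/13) = 40/13.
For Column: with q = P(b1), equating a1's and a2's payoffs gives 8q = −5q + 5 ⇒ q = 5/13.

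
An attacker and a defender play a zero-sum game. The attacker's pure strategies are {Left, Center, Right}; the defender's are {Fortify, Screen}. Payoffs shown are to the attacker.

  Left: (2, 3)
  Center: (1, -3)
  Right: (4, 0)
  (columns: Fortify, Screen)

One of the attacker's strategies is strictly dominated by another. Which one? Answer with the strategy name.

Center

Left gives a strictly higher payoff than Center against every column: 2 > 1, 3 > -3.
So Center is strictly dominated and the attacker never plays it.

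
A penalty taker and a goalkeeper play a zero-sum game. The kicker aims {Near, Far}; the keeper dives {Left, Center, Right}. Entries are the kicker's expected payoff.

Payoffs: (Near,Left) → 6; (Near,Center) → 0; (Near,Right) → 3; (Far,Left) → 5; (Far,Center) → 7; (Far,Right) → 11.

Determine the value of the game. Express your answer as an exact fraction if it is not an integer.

21/4

Row minima: Near → 0, Far → 5; maximin = 5.
Column maxima: Left → 6, Center → 7, Right → 11; minimax = 6.
5 ≠ 6, so there is no saddle point; optimal play is mixed.
Right is strictly dominated by Center (it gives the kicker strictly more in every row), so the keeper never plays it.
On the remaining 2×2 (Near, Far vs Left, Center):
Let the kicker play Near with probability p. Expected payoff against Left: 6p + 5(1−p) = p + 5; against Center: 0p + 7(1−p) = −7p + 7.
Setting these equal: p + 5 = −7p + 7 ⇒ 8p = 2 ⇒ p = 1/4, and the value is (1)·(1/4) + 5 = 21/4.
For the keeper: with q = P(Left), equating Near's and Far's payoffs gives 6q = −2q + 7 ⇒ q = 7/8.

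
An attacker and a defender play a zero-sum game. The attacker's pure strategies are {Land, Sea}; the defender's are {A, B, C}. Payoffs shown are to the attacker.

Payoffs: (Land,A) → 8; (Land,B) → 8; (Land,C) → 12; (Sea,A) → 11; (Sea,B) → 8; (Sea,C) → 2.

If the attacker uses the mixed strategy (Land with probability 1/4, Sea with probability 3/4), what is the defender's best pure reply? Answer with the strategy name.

C

If the defender plays A, the attacker's expected payoff is (1/4)·8 + (3/4)·11 = 41/4.
If the defender plays B, the attacker's expected payoff is (1/4)·8 + (3/4)·8 = 8.
If the defender plays C, the attacker's expected payoff is (1/4)·12 + (3/4)·2 = 9/2.
The defender minimizes the attacker's payoff; the smallest is 9/2, so the best response is C.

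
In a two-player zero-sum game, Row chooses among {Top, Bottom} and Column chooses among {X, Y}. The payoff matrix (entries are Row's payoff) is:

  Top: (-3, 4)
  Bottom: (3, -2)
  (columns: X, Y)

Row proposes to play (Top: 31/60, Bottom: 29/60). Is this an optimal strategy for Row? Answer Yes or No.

No

Against X this mix gives (31/60)·(-3) + (29/60)·3 = -1/10.
Against Y this mix gives (31/60)·4 + (29/60)·(-2) = 11/10.
Column will play X, holding Row to -1/10. Shifting weight toward the row that does better against X would raise this floor (the equalizing mix achieves 1/2 against both X and Y), so the proposed strategy is not optimal.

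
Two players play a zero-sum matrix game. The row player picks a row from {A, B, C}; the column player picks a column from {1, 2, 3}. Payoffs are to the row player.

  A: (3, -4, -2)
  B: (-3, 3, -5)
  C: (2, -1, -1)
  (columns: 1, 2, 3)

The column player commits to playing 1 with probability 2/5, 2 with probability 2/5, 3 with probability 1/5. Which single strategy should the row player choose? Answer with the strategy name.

C

Expected payoff of A: (2/5)·3 + (2/5)·(-4) + (1/5)·(-2) = -4/5.
Expected payoff of B: (2/5)·(-3) + (2/5)·3 + (1/5)·(-5) = -1.
Expected payoff of C: (2/5)·2 + (2/5)·(-1) + (1/5)·(-1) = 1/5.
The largest is 1/5, so the row player's best response is C.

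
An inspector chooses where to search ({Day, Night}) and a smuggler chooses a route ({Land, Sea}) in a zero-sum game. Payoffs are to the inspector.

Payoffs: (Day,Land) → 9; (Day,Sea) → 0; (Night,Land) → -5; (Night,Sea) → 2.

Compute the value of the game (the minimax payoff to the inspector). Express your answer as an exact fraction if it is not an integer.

Row minima: Day → 0, Night → -5; maximin = 0.
Column maxima: Land → 9, Sea → 2; minimax = 2.
0 ≠ 2, so there is no saddle point; optimal play is mixed.
Let the inspector play Day with probability p. Expected payoff against Land: 9p + (-5)(1−p) = 14p − 5; against Sea: 0p + 2(1−p) = −2p + 2.
Setting these equal: 14p − 5 = −2p + 2 ⇒ 16p = 7 ⇒ p = 7/16, and the value is (14)·(7/16) − 5 = 9/8.
For the smuggler: with q = P(Land), equating Day's and Night's payoffs gives 9q = −7q + 2 ⇒ q = 1/8.

9/8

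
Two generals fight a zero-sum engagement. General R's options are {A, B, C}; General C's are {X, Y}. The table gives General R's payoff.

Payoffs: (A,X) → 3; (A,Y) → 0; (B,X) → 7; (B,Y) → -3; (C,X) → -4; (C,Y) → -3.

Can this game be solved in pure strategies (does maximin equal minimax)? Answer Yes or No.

Yes

Row minima: A → 0, B → -3, C → -4; maximin = 0.
Column maxima: X → 7, Y → 0; minimax = 0.
maximin = minimax = 0, so a saddle point exists.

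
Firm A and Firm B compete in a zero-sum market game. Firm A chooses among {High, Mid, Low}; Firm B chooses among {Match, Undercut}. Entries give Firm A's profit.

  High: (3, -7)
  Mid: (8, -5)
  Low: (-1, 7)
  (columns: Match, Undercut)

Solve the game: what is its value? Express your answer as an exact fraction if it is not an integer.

17/7

Row minima: High → -7, Mid → -5, Low → -1; maximin = -1.
Column maxima: Match → 8, Undercut → 7; minimax = 7.
-1 ≠ 7, so there is no saddle point; optimal play is mixed.
High is strictly dominated by Mid, so Firm A never plays it.
On the remaining 2×2 (Mid, Low vs Match, Undercut):
Let Firm A play Mid with probability p. Expected payoff against Match: 8p + (-1)(1−p) = 9p − 1; against Undercut: (-5)p + 7(1−p) = −12p + 7.
Setting these equal: 9p − 1 = −12p + 7 ⇒ 21p = 8 ⇒ p = 8/21, and the value is (9)·(8/21) − 1 = 17/7.
For Firm B: with q = P(Match), equating Mid's and Low's payoffs gives 13q − 5 = −8q + 7 ⇒ q = 4/7.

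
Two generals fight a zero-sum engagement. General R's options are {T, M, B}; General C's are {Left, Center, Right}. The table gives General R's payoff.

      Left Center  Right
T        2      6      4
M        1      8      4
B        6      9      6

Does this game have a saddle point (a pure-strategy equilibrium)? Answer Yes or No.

Row minima: T → 2, M → 1, B → 6; maximin = 6.
Column maxima: Left → 6, Center → 9, Right → 6; minimax = 6.
maximin = minimax = 6, so a saddle point exists.

Yes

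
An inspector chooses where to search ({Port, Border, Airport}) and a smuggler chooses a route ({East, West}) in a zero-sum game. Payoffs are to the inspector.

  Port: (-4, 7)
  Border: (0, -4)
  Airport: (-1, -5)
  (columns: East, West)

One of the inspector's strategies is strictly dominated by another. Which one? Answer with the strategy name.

Airport

Border gives a strictly higher payoff than Airport against every column: 0 > -1, -4 > -5.
So Airport is strictly dominated and the inspector never plays it.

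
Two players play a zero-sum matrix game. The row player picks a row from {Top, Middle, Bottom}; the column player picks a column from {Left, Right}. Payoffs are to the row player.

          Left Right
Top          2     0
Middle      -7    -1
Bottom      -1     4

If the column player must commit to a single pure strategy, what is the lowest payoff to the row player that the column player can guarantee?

Column maxima: Left → 2, Right → 4.
The smallest of these is 2.

2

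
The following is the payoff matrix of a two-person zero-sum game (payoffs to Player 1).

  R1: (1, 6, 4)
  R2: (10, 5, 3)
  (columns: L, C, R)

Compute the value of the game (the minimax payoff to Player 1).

Row minima: R1 → 1, R2 → 3; maximin = 3.
Column maxima: L → 10, C → 6, R → 4; minimax = 4.
3 ≠ 4, so there is no saddle point; optimal play is mixed.
C is strictly dominated by R (it gives Player 1 strictly more in every row), so Player 2 never plays it.
On the remaining 2×2 (R1, R2 vs L, R):
Let Player 1 play R1 with probability p. Expected payoff against L: 1p + 10(1−p) = −9p + 10; against R: 4p + 3(1−p) = p + 3.
Setting these equal: −9p + 10 = p + 3 ⇒ −10p = -7 ⇒ p = 7/10, and the value is (-9)·(7/10) + 10 = 37/10.
For Player 2: with q = P(L), equating R1's and R2's payoffs gives −3q + 4 = 7q + 3 ⇒ q = 1/10.

37/10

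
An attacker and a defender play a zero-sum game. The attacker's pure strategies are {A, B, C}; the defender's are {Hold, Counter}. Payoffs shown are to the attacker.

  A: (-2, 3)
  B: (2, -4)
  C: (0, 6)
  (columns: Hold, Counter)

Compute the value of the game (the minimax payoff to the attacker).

1

Row minima: A → -2, B → -4, C → 0; maximin = 0.
Column maxima: Hold → 2, Counter → 6; minimax = 2.
0 ≠ 2, so there is no saddle point; optimal play is mixed.
A is strictly dominated by C, so the attacker never plays it.
On the remaining 2×2 (B, C vs Hold, Counter):
Let the attacker play B with probability p. Expected payoff against Hold: 2p + 0(1−p) = 2p; against Counter: (-4)p + 6(1−p) = −10p + 6.
Setting these equal: 2p = −10p + 6 ⇒ 12p = 6 ⇒ p = 1/2, and the value is (2)·(1/2) = 1.
For the defender: with q = P(Hold), equating B's and C's payoffs gives 6q − 4 = −6q + 6 ⇒ q = 5/6.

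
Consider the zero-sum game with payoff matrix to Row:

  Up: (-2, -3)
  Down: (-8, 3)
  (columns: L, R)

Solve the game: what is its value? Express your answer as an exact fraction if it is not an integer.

-5/2

Row minima: Up → -3, Down → -8; maximin = -3.
Column maxima: L → -2, R → 3; minimax = -2.
-3 ≠ -2, so there is no saddle point; optimal play is mixed.
Let Row play Up with probability p. Expected payoff against L: (-2)p + (-8)(1−p) = 6p − 8; against R: (-3)p + 3(1−p) = −6p + 3.
Setting these equal: 6p − 8 = −6p + 3 ⇒ 12p = 11 ⇒ p = 11/12, and the value is (6)·(11/12) − 8 = -5/2.
For Column: with q = P(L), equating Up's and Down's payoffs gives q − 3 = −11q + 3 ⇒ q = 1/2.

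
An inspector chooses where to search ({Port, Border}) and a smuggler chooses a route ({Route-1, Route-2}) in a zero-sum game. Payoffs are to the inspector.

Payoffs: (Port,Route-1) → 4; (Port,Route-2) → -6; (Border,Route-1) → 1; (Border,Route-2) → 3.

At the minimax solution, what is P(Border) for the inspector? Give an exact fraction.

Row minima: Port → -6, Border → 1; maximin = 1.
Column maxima: Route-1 → 4, Route-2 → 3; minimax = 3.
1 ≠ 3, so there is no saddle point; optimal play is mixed.
Let the inspector play Port with probability p. Expected payoff against Route-1: 4p + 1(1−p) = 3p + 1; against Route-2: (-6)p + 3(1−p) = −9p + 3.
Setting these equal: 3p + 1 = −9p + 3 ⇒ 12p = 2 ⇒ p = 1/6, and the value is (3)·(1/6) + 1 = 3/2.
For the smuggler: with q = P(Route-1), equating Port's and Border's payoffs gives 10q − 6 = −2q + 3 ⇒ q = 3/4.

5/6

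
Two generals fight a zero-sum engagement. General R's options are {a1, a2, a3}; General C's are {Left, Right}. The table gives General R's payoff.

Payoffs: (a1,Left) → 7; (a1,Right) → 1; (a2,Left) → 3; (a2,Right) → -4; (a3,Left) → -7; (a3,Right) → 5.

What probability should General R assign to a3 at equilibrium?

Row minima: a1 → 1, a2 → -4, a3 → -7; maximin = 1.
Column maxima: Left → 7, Right → 5; minimax = 5.
1 ≠ 5, so there is no saddle point; optimal play is mixed.
a2 is strictly dominated by a1, so General R never plays it.
On the remaining 2×2 (a1, a3 vs Left, Right):
Let General R play a1 with probability p. Expected payoff against Left: 7p + (-7)(1−p) = 14p − 7; against Right: 1p + 5(1−p) = −4p + 5.
Setting these equal: 14p − 7 = −4p + 5 ⇒ 18p = 12 ⇒ p = 2/3, and the value is (14)·(2/3) − 7 = 7/3.
For General C: with q = P(Left), equating a1's and a3's payoffs gives 6q + 1 = −12q + 5 ⇒ q = 2/9.

1/3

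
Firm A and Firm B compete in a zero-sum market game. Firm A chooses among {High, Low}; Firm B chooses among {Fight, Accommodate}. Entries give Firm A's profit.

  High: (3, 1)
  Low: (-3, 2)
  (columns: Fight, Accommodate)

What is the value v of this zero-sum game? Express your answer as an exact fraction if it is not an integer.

9/7

Row minima: High → 1, Low → -3; maximin = 1.
Column maxima: Fight → 3, Accommodate → 2; minimax = 2.
1 ≠ 2, so there is no saddle point; optimal play is mixed.
Let Firm A play High with probability p. Expected payoff against Fight: 3p + (-3)(1−p) = 6p − 3; against Accommodate: 1p + 2(1−p) = −p + 2.
Setting these equal: 6p − 3 = −p + 2 ⇒ 7p = 5 ⇒ p = 5/7, and the value is (6)·(5/7) − 3 = 9/7.
For Firm B: with q = P(Fight), equating High's and Low's payoffs gives 2q + 1 = −5q + 2 ⇒ q = 1/7.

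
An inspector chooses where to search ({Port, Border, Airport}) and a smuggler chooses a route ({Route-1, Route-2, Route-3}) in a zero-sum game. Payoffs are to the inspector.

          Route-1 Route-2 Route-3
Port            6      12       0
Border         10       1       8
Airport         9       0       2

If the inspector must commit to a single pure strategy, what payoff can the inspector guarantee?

1

Row minima: Port → 0, Border → 1, Airport → 0.
The best of these is 1.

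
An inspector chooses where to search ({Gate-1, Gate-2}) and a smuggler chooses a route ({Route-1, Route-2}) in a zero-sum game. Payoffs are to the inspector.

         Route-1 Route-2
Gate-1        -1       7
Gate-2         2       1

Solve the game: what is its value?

Row minima: Gate-1 → -1, Gate-2 → 1; maximin = 1.
Column maxima: Route-1 → 2, Route-2 → 7; minimax = 2.
1 ≠ 2, so there is no saddle point; optimal play is mixed.
Let the inspector play Gate-1 with probability p. Expected payoff against Route-1: (-1)p + 2(1−p) = −3p + 2; against Route-2: 7p + 1(1−p) = 6p + 1.
Setting these equal: −3p + 2 = 6p + 1 ⇒ −9p = -1 ⇒ p = 1/9, and the value is (-3)·(1/9) + 2 = 5/3.
For the smuggler: with q = P(Route-1), equating Gate-1's and Gate-2's payoffs gives −8q + 7 = q + 1 ⇒ q = 2/3.

5/3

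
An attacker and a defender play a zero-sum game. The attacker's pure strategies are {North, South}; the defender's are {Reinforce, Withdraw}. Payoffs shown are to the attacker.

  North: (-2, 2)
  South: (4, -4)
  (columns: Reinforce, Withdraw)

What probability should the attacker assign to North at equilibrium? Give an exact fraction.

Row minima: North → -2, South → -4; maximin = -2.
Column maxima: Reinforce → 4, Withdraw → 2; minimax = 2.
-2 ≠ 2, so there is no saddle point; optimal play is mixed.
Let the attacker play North with probability p. Expected payoff against Reinforce: (-2)p + 4(1−p) = −6p + 4; against Withdraw: 2p + (-4)(1−p) = 6p − 4.
Setting these equal: −6p + 4 = 6p − 4 ⇒ −12p = -8 ⇒ p = 2/3, and the value is (-6)·(2/3) + 4 = 0.
For the defender: with q = P(Reinforce), equating North's and South's payoffs gives −4q + 2 = 8q − 4 ⇒ q = 1/2.

2/3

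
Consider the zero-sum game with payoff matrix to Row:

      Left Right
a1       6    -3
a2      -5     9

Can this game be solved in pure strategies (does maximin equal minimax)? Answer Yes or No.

Row minima: a1 → -3, a2 → -5; maximin = -3.
Column maxima: Left → 6, Right → 9; minimax = 6.
-3 ≠ 6, so no pure-strategy equilibrium exists.

No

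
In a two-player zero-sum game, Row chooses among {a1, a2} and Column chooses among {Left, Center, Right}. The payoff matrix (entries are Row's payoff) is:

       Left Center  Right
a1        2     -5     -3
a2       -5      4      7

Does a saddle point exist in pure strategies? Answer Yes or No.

Row minima: a1 → -5, a2 → -5; maximin = -5.
Column maxima: Left → 2, Center → 4, Right → 7; minimax = 2.
-5 ≠ 2, so no pure-strategy equilibrium exists.

No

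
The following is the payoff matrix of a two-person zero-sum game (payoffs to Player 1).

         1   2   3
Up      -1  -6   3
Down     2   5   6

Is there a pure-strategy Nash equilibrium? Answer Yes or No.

Yes

Row minima: Up → -6, Down → 2; maximin = 2.
Column maxima: 1 → 2, 2 → 5, 3 → 6; minimax = 2.
maximin = minimax = 2, so a saddle point exists.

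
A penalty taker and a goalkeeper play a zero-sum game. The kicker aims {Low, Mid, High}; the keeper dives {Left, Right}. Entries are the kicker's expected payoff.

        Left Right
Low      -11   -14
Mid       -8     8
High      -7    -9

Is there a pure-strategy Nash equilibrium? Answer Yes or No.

Row minima: Low → -14, Mid → -8, High → -9; maximin = -8.
Column maxima: Left → -7, Right → 8; minimax = -7.
-8 ≠ -7, so no pure-strategy equilibrium exists.

No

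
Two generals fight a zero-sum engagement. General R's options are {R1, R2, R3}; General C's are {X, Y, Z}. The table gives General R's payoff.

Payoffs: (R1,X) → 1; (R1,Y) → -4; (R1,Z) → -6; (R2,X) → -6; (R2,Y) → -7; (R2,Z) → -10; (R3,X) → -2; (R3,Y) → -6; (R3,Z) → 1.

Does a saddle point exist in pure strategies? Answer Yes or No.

Row minima: R1 → -6, R2 → -10, R3 → -6; maximin = -6.
Column maxima: X → 1, Y → -4, Z → 1; minimax = -4.
-6 ≠ -4, so no pure-strategy equilibrium exists.

No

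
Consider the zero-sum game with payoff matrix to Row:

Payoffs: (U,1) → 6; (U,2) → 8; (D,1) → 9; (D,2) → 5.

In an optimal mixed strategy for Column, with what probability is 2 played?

Row minima: U → 6, D → 5; maximin = 6.
Column maxima: 1 → 9, 2 → 8; minimax = 8.
6 ≠ 8, so there is no saddle point; optimal play is mixed.
Let Row play U with probability p. Expected payoff against 1: 6p + 9(1−p) = −3p + 9; against 2: 8p + 5(1−p) = 3p + 5.
Setting these equal: −3p + 9 = 3p + 5 ⇒ −6p = -4 ⇒ p = 2/3, and the value is (-3)·(2/3) + 9 = 7.
For Column: with q = P(1), equating U's and D's payoffs gives −2q + 8 = 4q + 5 ⇒ q = 1/2.

1/2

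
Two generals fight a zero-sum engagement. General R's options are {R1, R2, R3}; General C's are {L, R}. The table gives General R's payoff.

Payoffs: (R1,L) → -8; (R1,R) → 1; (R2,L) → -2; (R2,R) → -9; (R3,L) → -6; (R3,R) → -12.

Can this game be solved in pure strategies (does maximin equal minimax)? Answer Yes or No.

No

Row minima: R1 → -8, R2 → -9, R3 → -12; maximin = -8.
Column maxima: L → -2, R → 1; minimax = -2.
-8 ≠ -2, so no pure-strategy equilibrium exists.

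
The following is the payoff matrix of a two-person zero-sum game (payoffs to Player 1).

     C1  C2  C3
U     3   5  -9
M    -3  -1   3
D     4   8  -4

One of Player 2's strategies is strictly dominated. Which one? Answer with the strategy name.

C2

C1 holds Player 1's payoff strictly below C2 in every row: 3 < 5, -3 < -1, 4 < 8.
So C2 is strictly dominated for Player 2.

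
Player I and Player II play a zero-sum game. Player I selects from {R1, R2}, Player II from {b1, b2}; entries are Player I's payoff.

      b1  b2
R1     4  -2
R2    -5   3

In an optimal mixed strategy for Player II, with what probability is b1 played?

5/14

Row minima: R1 → -2, R2 → -5; maximin = -2.
Column maxima: b1 → 4, b2 → 3; minimax = 3.
-2 ≠ 3, so there is no saddle point; optimal play is mixed.
Let Player I play R1 with probability p. Expected payoff against b1: 4p + (-5)(1−p) = 9p − 5; against b2: (-2)p + 3(1−p) = −5p + 3.
Setting these equal: 9p − 5 = −5p + 3 ⇒ 14p = 8 ⇒ p = 4/7, and the value is (9)·(4/7) − 5 = 1/7.
For Player II: with q = P(b1), equating R1's and R2's payoffs gives 6q − 2 = −8q + 3 ⇒ q = 5/14.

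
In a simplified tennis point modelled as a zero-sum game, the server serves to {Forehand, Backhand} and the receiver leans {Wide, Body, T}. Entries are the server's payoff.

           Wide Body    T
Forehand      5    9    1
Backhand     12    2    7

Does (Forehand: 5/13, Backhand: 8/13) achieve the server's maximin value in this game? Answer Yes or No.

Yes

Against Wide this mix gives (5/13)·5 + (8/13)·12 = 121/13.
Against Body this mix gives (5/13)·9 + (8/13)·2 = 61/13.
Against T this mix gives (5/13)·1 + (8/13)·7 = 61/13.
All of the receiver's active replies (Body, T) yield 61/13, and no column does worse for the server. The mix makes the receiver indifferent and guarantees 61/13, so it is optimal.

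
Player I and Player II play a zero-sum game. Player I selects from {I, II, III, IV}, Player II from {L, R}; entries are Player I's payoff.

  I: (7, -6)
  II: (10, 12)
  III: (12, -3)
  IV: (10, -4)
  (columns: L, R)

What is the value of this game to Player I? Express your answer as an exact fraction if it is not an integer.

Row minima: I → -6, II → 10, III → -3, IV → -4; maximin = 10.
Column maxima: L → 12, R → 12; minimax = 12.
10 ≠ 12, so there is no saddle point; optimal play is mixed.
I is strictly dominated by II, so Player I never plays it.
IV is strictly dominated by III, so Player I never plays it.
On the remaining 2×2 (II, III vs L, R):
Let Player I play II with probability p. Expected payoff against L: 10p + 12(1−p) = −2p + 12; against R: 12p + (-3)(1−p) = 15p − 3.
Setting these equal: −2p + 12 = 15p − 3 ⇒ −17p = -15 ⇒ p = 15/17, and the value is (-2)·(15/17) + 12 = 174/17.
For Player II: with q = P(L), equating II's and III's payoffs gives −2q + 12 = 15q − 3 ⇒ q = 15/17.

174/17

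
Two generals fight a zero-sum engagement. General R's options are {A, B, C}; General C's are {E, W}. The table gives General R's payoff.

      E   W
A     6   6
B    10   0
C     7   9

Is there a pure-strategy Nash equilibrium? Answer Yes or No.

Row minima: A → 6, B → 0, C → 7; maximin = 7.
Column maxima: E → 10, W → 9; minimax = 9.
7 ≠ 9, so no pure-strategy equilibrium exists.

No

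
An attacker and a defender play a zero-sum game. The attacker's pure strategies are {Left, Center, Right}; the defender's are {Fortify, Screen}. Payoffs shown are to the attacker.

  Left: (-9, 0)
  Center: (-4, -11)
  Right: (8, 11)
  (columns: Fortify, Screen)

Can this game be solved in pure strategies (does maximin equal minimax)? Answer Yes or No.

Row minima: Left → -9, Center → -11, Right → 8; maximin = 8.
Column maxima: Fortify → 8, Screen → 11; minimax = 8.
maximin = minimax = 8, so a saddle point exists.

Yes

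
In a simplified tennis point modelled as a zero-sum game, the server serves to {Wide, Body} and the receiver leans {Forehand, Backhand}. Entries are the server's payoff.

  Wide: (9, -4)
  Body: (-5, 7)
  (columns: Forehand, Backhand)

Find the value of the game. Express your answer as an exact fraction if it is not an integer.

43/25

Row minima: Wide → -4, Body → -5; maximin = -4.
Column maxima: Forehand → 9, Backhand → 7; minimax = 7.
-4 ≠ 7, so there is no saddle point; optimal play is mixed.
Let the server play Wide with probability p. Expected payoff against Forehand: 9p + (-5)(1−p) = 14p − 5; against Backhand: (-4)p + 7(1−p) = −11p + 7.
Setting these equal: 14p − 5 = −11p + 7 ⇒ 25p = 12 ⇒ p = 12/25, and the value is (14)·(12/25) − 5 = 43/25.
For the receiver: with q = P(Forehand), equating Wide's and Body's payoffs gives 13q − 4 = −12q + 7 ⇒ q = 11/25.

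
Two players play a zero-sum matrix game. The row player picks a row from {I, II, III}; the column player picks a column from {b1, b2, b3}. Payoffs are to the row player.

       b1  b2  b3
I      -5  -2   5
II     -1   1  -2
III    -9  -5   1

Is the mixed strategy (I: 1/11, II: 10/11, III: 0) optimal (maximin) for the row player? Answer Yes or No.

Yes

Against b1 this mix gives (1/11)·(-5) + (10/11)·(-1) = -15/11.
Against b2 this mix gives (1/11)·(-2) + (10/11)·1 = 8/11.
Against b3 this mix gives (1/11)·5 + (10/11)·(-2) = -15/11.
All of the column player's active replies (b1, b3) yield -15/11, and no column does worse for the row player. The mix makes the column player indifferent and guarantees -15/11, so it is optimal.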